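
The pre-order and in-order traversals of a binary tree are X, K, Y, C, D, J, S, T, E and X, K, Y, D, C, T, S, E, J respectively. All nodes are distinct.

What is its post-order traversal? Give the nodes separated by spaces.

D T E S J C Y K X

The first element of pre-order is the root; it splits in-order into left and right subtrees.
Root X: left subtree has 0 nodes { }, right has 8 {K, Y, D, C, T, S, E, J}.
  Root K: left subtree has 0 nodes { }, right has 7 {Y, D, C, T, S, E, J}.
    Root Y: left subtree has 0 nodes { }, right has 6 {D, C, T, S, E, J}.
      Root C: left subtree has 1 node {D}, right has 4 {T, S, E, J}.
        Root J: left subtree has 3 nodes {T, S, E}, right has 0 { }.
          Root S: left subtree has 1 node {T}, right has 1 {E}.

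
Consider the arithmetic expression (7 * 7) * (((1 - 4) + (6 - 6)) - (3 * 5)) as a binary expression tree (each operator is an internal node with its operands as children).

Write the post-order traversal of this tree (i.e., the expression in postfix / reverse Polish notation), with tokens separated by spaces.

7 7 * 1 4 - 6 6 - + 3 5 * - *

Post-order on an expression tree gives postfix notation: for each operator, emit left operand, right operand, then the operator.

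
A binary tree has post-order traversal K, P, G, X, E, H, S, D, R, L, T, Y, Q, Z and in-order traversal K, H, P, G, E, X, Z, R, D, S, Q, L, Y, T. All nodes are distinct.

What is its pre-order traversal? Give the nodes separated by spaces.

The last element of post-order is the root; it splits in-order into left and right subtrees.
Root Z: left subtree has 6 nodes {K, H, P, G, E, X}, right has 7 {R, D, S, Q, L, Y, T}.
  Root H: left subtree has 1 node {K}, right has 4 {P, G, E, X}.
    Root E: left subtree has 2 nodes {P, G}, right has 1 {X}.
      Root G: left subtree has 1 node {P}, right has 0 { }.
  Root Q: left subtree has 3 nodes {R, D, S}, right has 3 {L, Y, T}.
    Root R: left subtree has 0 nodes { }, right has 2 {D, S}.
      Root D: left subtree has 0 nodes { }, right has 1 {S}.
    Root Y: left subtree has 1 node {L}, right has 1 {T}.

Z H K E G P X Q R D S Y L T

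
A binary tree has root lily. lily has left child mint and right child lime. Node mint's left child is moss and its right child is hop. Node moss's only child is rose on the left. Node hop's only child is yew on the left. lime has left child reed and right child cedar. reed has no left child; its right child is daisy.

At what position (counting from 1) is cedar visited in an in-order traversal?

In-order visits the left subtree, then the node, then the right subtree.
At lily: go left to mint.
  At mint: go left to moss.
    At moss: go left to rose.
      rose is a leaf — visit rose.
    Visit moss.
    At moss: no right child.
  Visit mint.
  At mint: go right to hop.
    At hop: go left to yew.
      yew is a leaf — visit yew.
    Visit hop.
    At hop: no right child.
Visit lily.
At lily: go right to lime.
  At lime: go left to reed.
    At reed: no left child.
    Visit reed.
    At reed: go right to daisy.
      daisy is a leaf — visit daisy.
  Visit lime.
  At lime: go right to cedar.
    cedar is a leaf — visit cedar.
Full in-order sequence: rose, moss, mint, yew, hop, lily, reed, daisy, lime, cedar.

10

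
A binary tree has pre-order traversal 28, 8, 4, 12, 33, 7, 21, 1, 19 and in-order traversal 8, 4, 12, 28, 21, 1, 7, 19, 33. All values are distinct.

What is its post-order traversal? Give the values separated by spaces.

The first element of pre-order is the root; it splits in-order into left and right subtrees.
Root 28: left subtree has 3 nodes {8, 4, 12}, right has 5 {21, 1, 7, 19, 33}.
  Root 8: left subtree has 0 nodes { }, right has 2 {4, 12}.
    Root 4: left subtree has 0 nodes { }, right has 1 {12}.
  Root 33: left subtree has 4 nodes {21, 1, 7, 19}, right has 0 { }.
    Root 7: left subtree has 2 nodes {21, 1}, right has 1 {19}.
      Root 21: left subtree has 0 nodes { }, right has 1 {1}.

12 4 8 1 21 19 7 33 28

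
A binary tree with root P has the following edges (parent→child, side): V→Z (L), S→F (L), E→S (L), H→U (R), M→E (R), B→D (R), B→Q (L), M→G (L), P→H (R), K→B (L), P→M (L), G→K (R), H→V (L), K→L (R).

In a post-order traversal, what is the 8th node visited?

Post-order visits the left subtree, then the right subtree, then the node.
At P: go left to M.
  At M: go left to G.
    At G: no left child.
    At G: go right to K.
      At K: go left to B.
        At B: go left to Q.
          Q is a leaf — visit Q.
        At B: go right to D.
          D is a leaf — visit D.
        Visit B.
      At K: go right to L.
        L is a leaf — visit L.
      Visit K.
    Visit G.
  At M: go right to E.
    At E: go left to S.
      At S: go left to F.
        F is a leaf — visit F.
      At S: no right child.
      Visit S.
    At E: no right child.
    Visit E.
  Visit M.
At P: go right to H.
  At H: go left to V.
    At V: go left to Z.
      Z is a leaf — visit Z.
    At V: no right child.
    Visit V.
  At H: go right to U.
    U is a leaf — visit U.
  Visit H.
Visit P.
Full post-order sequence: Q, D, B, L, K, G, F, S, E, M, Z, V, U, H, P.

S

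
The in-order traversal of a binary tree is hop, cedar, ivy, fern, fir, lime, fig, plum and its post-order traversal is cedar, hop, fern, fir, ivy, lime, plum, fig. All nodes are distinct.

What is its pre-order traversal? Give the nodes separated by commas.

The last element of post-order is the root; it splits in-order into left and right subtrees.
Root fig: left subtree has 6 nodes {hop, cedar, ivy, fern, fir, lime}, right has 1 {plum}.
  Root lime: left subtree has 5 nodes {hop, cedar, ivy, fern, fir}, right has 0 { }.
    Root ivy: left subtree has 2 nodes {hop, cedar}, right has 2 {fern, fir}.
      Root hop: left subtree has 0 nodes { }, right has 1 {cedar}.
      Root fir: left subtree has 1 node {fern}, right has 0 { }.

fig, lime, ivy, hop, cedar, fir, fern, plum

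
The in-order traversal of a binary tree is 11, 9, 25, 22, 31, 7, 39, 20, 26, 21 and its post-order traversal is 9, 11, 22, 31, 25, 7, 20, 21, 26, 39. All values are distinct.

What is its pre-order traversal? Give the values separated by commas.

39, 7, 25, 11, 9, 31, 22, 26, 20, 21

The last element of post-order is the root; it splits in-order into left and right subtrees.
Root 39: left subtree has 6 nodes {11, 9, 25, 22, 31, 7}, right has 3 {20, 26, 21}.
  Root 7: left subtree has 5 nodes {11, 9, 25, 22, 31}, right has 0 { }.
    Root 25: left subtree has 2 nodes {11, 9}, right has 2 {22, 31}.
      Root 11: left subtree has 0 nodes { }, right has 1 {9}.
      Root 31: left subtree has 1 node {22}, right has 0 { }.
  Root 26: left subtree has 1 node {20}, right has 1 {21}.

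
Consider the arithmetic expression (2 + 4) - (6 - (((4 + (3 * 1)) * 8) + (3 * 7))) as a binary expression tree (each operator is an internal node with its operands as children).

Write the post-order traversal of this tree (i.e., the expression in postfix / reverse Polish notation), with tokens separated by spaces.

Post-order on an expression tree gives postfix notation: for each operator, emit left operand, right operand, then the operator.

2 4 + 6 4 3 1 * + 8 * 3 7 * + - -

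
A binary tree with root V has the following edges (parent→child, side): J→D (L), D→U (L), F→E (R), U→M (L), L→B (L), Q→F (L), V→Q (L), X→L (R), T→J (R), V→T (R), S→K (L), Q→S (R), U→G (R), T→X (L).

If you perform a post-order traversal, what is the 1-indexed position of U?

11

Post-order visits the left subtree, then the right subtree, then the node.
At V: go left to Q.
  At Q: go left to F.
    At F: no left child.
    At F: go right to E.
      E is a leaf — visit E.
    Visit F.
  At Q: go right to S.
    At S: go left to K.
      K is a leaf — visit K.
    At S: no right child.
    Visit S.
  Visit Q.
At V: go right to T.
  At T: go left to X.
    At X: no left child.
    At X: go right to L.
      At L: go left to B.
        B is a leaf — visit B.
      At L: no right child.
      Visit L.
    Visit X.
  At T: go right to J.
    At J: go left to D.
      At D: go left to U.
        At U: go left to M.
          M is a leaf — visit M.
        At U: go right to G.
          G is a leaf — visit G.
        Visit U.
      At D: no right child.
      Visit D.
    At J: no right child.
    Visit J.
  Visit T.
Visit V.
Full post-order sequence: E, F, K, S, Q, B, L, X, M, G, U, D, J, T, V.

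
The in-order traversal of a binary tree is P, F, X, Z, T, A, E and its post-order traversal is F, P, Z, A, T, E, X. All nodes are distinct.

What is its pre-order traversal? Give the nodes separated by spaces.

The last element of post-order is the root; it splits in-order into left and right subtrees.
Root X: left subtree has 2 nodes {P, F}, right has 4 {Z, T, A, E}.
  Root P: left subtree has 0 nodes { }, right has 1 {F}.
  Root E: left subtree has 3 nodes {Z, T, A}, right has 0 { }.
    Root T: left subtree has 1 node {Z}, right has 1 {A}.

X P F E T Z A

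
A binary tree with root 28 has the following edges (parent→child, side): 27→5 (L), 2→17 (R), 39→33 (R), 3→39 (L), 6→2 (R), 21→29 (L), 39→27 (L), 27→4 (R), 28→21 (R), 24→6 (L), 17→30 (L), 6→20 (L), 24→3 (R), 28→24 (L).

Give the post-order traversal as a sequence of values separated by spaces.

Post-order visits the left subtree, then the right subtree, then the node.
At 28: go left to 24.
  At 24: go left to 6.
    At 6: go left to 20.
      20 is a leaf — visit 20.
    At 6: go right to 2.
      At 2: no left child.
      At 2: go right to 17.
        At 17: go left to 30.
          30 is a leaf — visit 30.
        At 17: no right child.
        Visit 17.
      Visit 2.
    Visit 6.
  At 24: go right to 3.
    At 3: go left to 39.
      At 39: go left to 27.
        At 27: go left to 5.
          5 is a leaf — visit 5.
        At 27: go right to 4.
          4 is a leaf — visit 4.
        Visit 27.
      At 39: go right to 33.
        33 is a leaf — visit 33.
      Visit 39.
    At 3: no right child.
    Visit 3.
  Visit 24.
At 28: go right to 21.
  At 21: go left to 29.
    29 is a leaf — visit 29.
  At 21: no right child.
  Visit 21.
Visit 28.

20 30 17 2 6 5 4 27 33 39 3 24 29 21 28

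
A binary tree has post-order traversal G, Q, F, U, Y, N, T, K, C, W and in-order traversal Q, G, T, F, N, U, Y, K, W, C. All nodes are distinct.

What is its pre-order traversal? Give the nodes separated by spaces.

W K T Q G N F Y U C

The last element of post-order is the root; it splits in-order into left and right subtrees.
Root W: left subtree has 8 nodes {Q, G, T, F, N, U, Y, K}, right has 1 {C}.
  Root K: left subtree has 7 nodes {Q, G, T, F, N, U, Y}, right has 0 { }.
    Root T: left subtree has 2 nodes {Q, G}, right has 4 {F, N, U, Y}.
      Root Q: left subtree has 0 nodes { }, right has 1 {G}.
      Root N: left subtree has 1 node {F}, right has 2 {U, Y}.
        Root Y: left subtree has 1 node {U}, right has 0 { }.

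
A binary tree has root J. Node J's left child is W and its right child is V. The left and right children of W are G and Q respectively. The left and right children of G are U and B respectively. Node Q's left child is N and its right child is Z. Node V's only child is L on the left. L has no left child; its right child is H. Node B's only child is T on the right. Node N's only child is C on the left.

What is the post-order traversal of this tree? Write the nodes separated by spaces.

U T B G C N Z Q W H L V J

Post-order visits the left subtree, then the right subtree, then the node.
At J: go left to W.
  At W: go left to G.
    At G: go left to U.
      U is a leaf — visit U.
    At G: go right to B.
      At B: no left child.
      At B: go right to T.
        T is a leaf — visit T.
      Visit B.
    Visit G.
  At W: go right to Q.
    At Q: go left to N.
      At N: go left to C.
        C is a leaf — visit C.
      At N: no right child.
      Visit N.
    At Q: go right to Z.
      Z is a leaf — visit Z.
    Visit Q.
  Visit W.
At J: go right to V.
  At V: go left to L.
    At L: no left child.
    At L: go right to H.
      H is a leaf — visit H.
    Visit L.
  At V: no right child.
  Visit V.
Visit J.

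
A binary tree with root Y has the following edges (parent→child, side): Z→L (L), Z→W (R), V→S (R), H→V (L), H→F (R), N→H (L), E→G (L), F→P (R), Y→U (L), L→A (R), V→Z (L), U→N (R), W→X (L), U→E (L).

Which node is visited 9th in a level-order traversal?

Level-order visits nodes level by level from the root, left to right within each level.
Level 0: Y
Level 1: U
Level 2: E, N
Level 3: G, H
Level 4: V, F
Level 5: Z, S, P
Level 6: L, W
Level 7: A, X
Full level-order sequence: Y, U, E, N, G, H, V, F, Z, S, P, L, W, A, X.

Z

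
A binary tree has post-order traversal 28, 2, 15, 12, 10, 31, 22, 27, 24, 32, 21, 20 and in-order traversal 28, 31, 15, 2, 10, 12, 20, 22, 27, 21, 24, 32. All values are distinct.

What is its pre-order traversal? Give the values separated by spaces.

20 31 28 10 15 2 12 21 27 22 32 24

The last element of post-order is the root; it splits in-order into left and right subtrees.
Root 20: left subtree has 6 nodes {28, 31, 15, 2, 10, 12}, right has 5 {22, 27, 21, 24, 32}.
  Root 31: left subtree has 1 node {28}, right has 4 {15, 2, 10, 12}.
    Root 10: left subtree has 2 nodes {15, 2}, right has 1 {12}.
      Root 15: left subtree has 0 nodes { }, right has 1 {2}.
  Root 21: left subtree has 2 nodes {22, 27}, right has 2 {24, 32}.
    Root 27: left subtree has 1 node {22}, right has 0 { }.
    Root 32: left subtree has 1 node {24}, right has 0 { }.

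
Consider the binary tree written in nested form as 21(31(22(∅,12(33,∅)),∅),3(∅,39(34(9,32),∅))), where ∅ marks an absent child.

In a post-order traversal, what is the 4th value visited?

31

Post-order visits the left subtree, then the right subtree, then the node.
At 21: go left to 31.
  At 31: go left to 22.
    At 22: no left child.
    At 22: go right to 12.
      At 12: go left to 33.
        33 is a leaf — visit 33.
      At 12: no right child.
      Visit 12.
    Visit 22.
  At 31: no right child.
  Visit 31.
At 21: go right to 3.
  At 3: no left child.
  At 3: go right to 39.
    At 39: go left to 34.
      At 34: go left to 9.
        9 is a leaf — visit 9.
      At 34: go right to 32.
        32 is a leaf — visit 32.
      Visit 34.
    At 39: no right child.
    Visit 39.
  Visit 3.
Visit 21.
Full post-order sequence: 33, 12, 22, 31, 9, 32, 34, 39, 3, 21.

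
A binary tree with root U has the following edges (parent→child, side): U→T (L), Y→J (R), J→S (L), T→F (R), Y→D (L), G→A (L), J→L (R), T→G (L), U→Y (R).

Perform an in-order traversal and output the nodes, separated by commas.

A, G, T, F, U, D, Y, S, J, L

In-order visits the left subtree, then the node, then the right subtree.
At U: go left to T.
  At T: go left to G.
    At G: go left to A.
      A is a leaf — visit A.
    Visit G.
    At G: no right child.
  Visit T.
  At T: go right to F.
    F is a leaf — visit F.
Visit U.
At U: go right to Y.
  At Y: go left to D.
    D is a leaf — visit D.
  Visit Y.
  At Y: go right to J.
    At J: go left to S.
      S is a leaf — visit S.
    Visit J.
    At J: go right to L.
      L is a leaf — visit L.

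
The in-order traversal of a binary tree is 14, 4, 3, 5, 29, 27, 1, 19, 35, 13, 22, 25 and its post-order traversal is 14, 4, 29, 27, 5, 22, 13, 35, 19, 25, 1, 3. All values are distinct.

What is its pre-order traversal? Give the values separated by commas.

The last element of post-order is the root; it splits in-order into left and right subtrees.
Root 3: left subtree has 2 nodes {14, 4}, right has 9 {5, 29, 27, 1, 19, 35, 13, 22, 25}.
  Root 4: left subtree has 1 node {14}, right has 0 { }.
  Root 1: left subtree has 3 nodes {5, 29, 27}, right has 5 {19, 35, 13, 22, 25}.
    Root 5: left subtree has 0 nodes { }, right has 2 {29, 27}.
      Root 27: left subtree has 1 node {29}, right has 0 { }.
    Root 25: left subtree has 4 nodes {19, 35, 13, 22}, right has 0 { }.
      Root 19: left subtree has 0 nodes { }, right has 3 {35, 13, 22}.
        Root 35: left subtree has 0 nodes { }, right has 2 {13, 22}.
          Root 13: left subtree has 0 nodes { }, right has 1 {22}.

3, 4, 14, 1, 5, 27, 29, 25, 19, 35, 13, 22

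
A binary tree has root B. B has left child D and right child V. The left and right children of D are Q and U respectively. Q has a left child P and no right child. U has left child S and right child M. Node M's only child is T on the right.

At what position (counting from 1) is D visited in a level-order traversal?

Level-order visits nodes level by level from the root, left to right within each level.
Level 0: B
Level 1: D, V
Level 2: Q, U
Level 3: P, S, M
Level 4: T
Full level-order sequence: B, D, V, Q, U, P, S, M, T.

2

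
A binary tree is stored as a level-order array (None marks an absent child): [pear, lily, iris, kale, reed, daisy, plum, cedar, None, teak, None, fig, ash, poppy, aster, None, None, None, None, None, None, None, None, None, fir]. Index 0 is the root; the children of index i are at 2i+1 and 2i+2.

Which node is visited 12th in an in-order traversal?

poppy

In-order visits the left subtree, then the node, then the right subtree.
At pear: go left to lily.
  At lily: go left to kale.
    At kale: go left to cedar.
      cedar is a leaf — visit cedar.
    Visit kale.
    At kale: no right child.
  Visit lily.
  At lily: go right to reed.
    At reed: go left to teak.
      teak is a leaf — visit teak.
    Visit reed.
    At reed: no right child.
Visit pear.
At pear: go right to iris.
  At iris: go left to daisy.
    At daisy: go left to fig.
      At fig: no left child.
      Visit fig.
      At fig: go right to fir.
        fir is a leaf — visit fir.
    Visit daisy.
    At daisy: go right to ash.
      ash is a leaf — visit ash.
  Visit iris.
  At iris: go right to plum.
    At plum: go left to poppy.
      poppy is a leaf — visit poppy.
    Visit plum.
    At plum: go right to aster.
      aster is a leaf — visit aster.
Full in-order sequence: cedar, kale, lily, teak, reed, pear, fig, fir, daisy, ash, iris, poppy, plum, aster.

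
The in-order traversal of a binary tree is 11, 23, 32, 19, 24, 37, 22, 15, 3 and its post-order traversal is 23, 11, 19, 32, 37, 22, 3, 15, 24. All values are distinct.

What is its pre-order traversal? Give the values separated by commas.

The last element of post-order is the root; it splits in-order into left and right subtrees.
Root 24: left subtree has 4 nodes {11, 23, 32, 19}, right has 4 {37, 22, 15, 3}.
  Root 32: left subtree has 2 nodes {11, 23}, right has 1 {19}.
    Root 11: left subtree has 0 nodes { }, right has 1 {23}.
  Root 15: left subtree has 2 nodes {37, 22}, right has 1 {3}.
    Root 22: left subtree has 1 node {37}, right has 0 { }.

24, 32, 11, 23, 19, 15, 22, 37, 3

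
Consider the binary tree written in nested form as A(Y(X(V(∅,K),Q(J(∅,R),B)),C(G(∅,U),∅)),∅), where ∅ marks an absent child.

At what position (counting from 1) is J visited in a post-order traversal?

Post-order visits the left subtree, then the right subtree, then the node.
At A: go left to Y.
  At Y: go left to X.
    At X: go left to V.
      At V: no left child.
      At V: go right to K.
        K is a leaf — visit K.
      Visit V.
    At X: go right to Q.
      At Q: go left to J.
        At J: no left child.
        At J: go right to R.
          R is a leaf — visit R.
        Visit J.
      At Q: go right to B.
        B is a leaf — visit B.
      Visit Q.
    Visit X.
  At Y: go right to C.
    At C: go left to G.
      At G: no left child.
      At G: go right to U.
        U is a leaf — visit U.
      Visit G.
    At C: no right child.
    Visit C.
  Visit Y.
At A: no right child.
Visit A.
Full post-order sequence: K, V, R, J, B, Q, X, U, G, C, Y, A.

4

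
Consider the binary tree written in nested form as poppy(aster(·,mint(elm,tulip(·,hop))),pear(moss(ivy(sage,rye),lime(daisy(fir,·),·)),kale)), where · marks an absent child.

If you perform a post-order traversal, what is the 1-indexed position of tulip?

Post-order visits the left subtree, then the right subtree, then the node.
At poppy: go left to aster.
  At aster: no left child.
  At aster: go right to mint.
    At mint: go left to elm.
      elm is a leaf — visit elm.
    At mint: go right to tulip.
      At tulip: no left child.
      At tulip: go right to hop.
        hop is a leaf — visit hop.
      Visit tulip.
    Visit mint.
  Visit aster.
At poppy: go right to pear.
  At pear: go left to moss.
    At moss: go left to ivy.
      At ivy: go left to sage.
        sage is a leaf — visit sage.
      At ivy: go right to rye.
        rye is a leaf — visit rye.
      Visit ivy.
    At moss: go right to lime.
      At lime: go left to daisy.
        At daisy: go left to fir.
          fir is a leaf — visit fir.
        At daisy: no right child.
        Visit daisy.
      At lime: no right child.
      Visit lime.
    Visit moss.
  At pear: go right to kale.
    kale is a leaf — visit kale.
  Visit pear.
Visit poppy.
Full post-order sequence: elm, hop, tulip, mint, aster, sage, rye, ivy, fir, daisy, lime, moss, kale, pear, poppy.

3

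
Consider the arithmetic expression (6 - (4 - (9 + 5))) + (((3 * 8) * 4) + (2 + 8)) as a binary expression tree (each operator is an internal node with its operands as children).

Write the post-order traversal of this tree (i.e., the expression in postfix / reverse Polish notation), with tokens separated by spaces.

Post-order on an expression tree gives postfix notation: for each operator, emit left operand, right operand, then the operator.

6 4 9 5 + - - 3 8 * 4 * 2 8 + + +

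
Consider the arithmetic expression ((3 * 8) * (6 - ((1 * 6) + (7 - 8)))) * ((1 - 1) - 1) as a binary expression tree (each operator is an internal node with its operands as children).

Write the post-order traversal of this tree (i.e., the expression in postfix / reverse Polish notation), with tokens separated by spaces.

3 8 * 6 1 6 * 7 8 - + - * 1 1 - 1 - *

Post-order on an expression tree gives postfix notation: for each operator, emit left operand, right operand, then the operator.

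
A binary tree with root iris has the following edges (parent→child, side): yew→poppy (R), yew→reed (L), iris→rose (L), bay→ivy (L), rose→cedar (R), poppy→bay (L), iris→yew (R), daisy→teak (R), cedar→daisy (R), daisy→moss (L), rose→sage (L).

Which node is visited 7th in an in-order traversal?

iris

In-order visits the left subtree, then the node, then the right subtree.
At iris: go left to rose.
  At rose: go left to sage.
    sage is a leaf — visit sage.
  Visit rose.
  At rose: go right to cedar.
    At cedar: no left child.
    Visit cedar.
    At cedar: go right to daisy.
      At daisy: go left to moss.
        moss is a leaf — visit moss.
      Visit daisy.
      At daisy: go right to teak.
        teak is a leaf — visit teak.
Visit iris.
At iris: go right to yew.
  At yew: go left to reed.
    reed is a leaf — visit reed.
  Visit yew.
  At yew: go right to poppy.
    At poppy: go left to bay.
      At bay: go left to ivy.
        ivy is a leaf — visit ivy.
      Visit bay.
      At bay: no right child.
    Visit poppy.
    At poppy: no right child.
Full in-order sequence: sage, rose, cedar, moss, daisy, teak, iris, reed, yew, ivy, bay, poppy.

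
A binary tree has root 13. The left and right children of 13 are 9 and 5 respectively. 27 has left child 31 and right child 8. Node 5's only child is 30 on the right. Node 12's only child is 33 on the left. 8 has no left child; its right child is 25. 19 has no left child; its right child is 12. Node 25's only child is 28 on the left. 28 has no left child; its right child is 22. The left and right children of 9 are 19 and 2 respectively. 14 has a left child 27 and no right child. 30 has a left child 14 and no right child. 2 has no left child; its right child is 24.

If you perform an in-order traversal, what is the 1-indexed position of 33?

In-order visits the left subtree, then the node, then the right subtree.
At 13: go left to 9.
  At 9: go left to 19.
    At 19: no left child.
    Visit 19.
    At 19: go right to 12.
      At 12: go left to 33.
        33 is a leaf — visit 33.
      Visit 12.
      At 12: no right child.
  Visit 9.
  At 9: go right to 2.
    At 2: no left child.
    Visit 2.
    At 2: go right to 24.
      24 is a leaf — visit 24.
Visit 13.
At 13: go right to 5.
  At 5: no left child.
  Visit 5.
  At 5: go right to 30.
    At 30: go left to 14.
      At 14: go left to 27.
        At 27: go left to 31.
          31 is a leaf — visit 31.
        Visit 27.
        At 27: go right to 8.
          At 8: no left child.
          Visit 8.
          At 8: go right to 25.
            At 25: go left to 28.
              At 28: no left child.
              Visit 28.
              At 28: go right to 22.
                22 is a leaf — visit 22.
            Visit 25.
            At 25: no right child.
      Visit 14.
      At 14: no right child.
    Visit 30.
    At 30: no right child.
Full in-order sequence: 19, 33, 12, 9, 2, 24, 13, 5, 31, 27, 8, 28, 22, 25, 14, 30.

2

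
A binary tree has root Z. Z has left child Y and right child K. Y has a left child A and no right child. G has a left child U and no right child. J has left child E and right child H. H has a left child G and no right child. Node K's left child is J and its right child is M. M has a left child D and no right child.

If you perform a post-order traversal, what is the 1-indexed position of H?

Post-order visits the left subtree, then the right subtree, then the node.
At Z: go left to Y.
  At Y: go left to A.
    A is a leaf — visit A.
  At Y: no right child.
  Visit Y.
At Z: go right to K.
  At K: go left to J.
    At J: go left to E.
      E is a leaf — visit E.
    At J: go right to H.
      At H: go left to G.
        At G: go left to U.
          U is a leaf — visit U.
        At G: no right child.
        Visit G.
      At H: no right child.
      Visit H.
    Visit J.
  At K: go right to M.
    At M: go left to D.
      D is a leaf — visit D.
    At M: no right child.
    Visit M.
  Visit K.
Visit Z.
Full post-order sequence: A, Y, E, U, G, H, J, D, M, K, Z.

6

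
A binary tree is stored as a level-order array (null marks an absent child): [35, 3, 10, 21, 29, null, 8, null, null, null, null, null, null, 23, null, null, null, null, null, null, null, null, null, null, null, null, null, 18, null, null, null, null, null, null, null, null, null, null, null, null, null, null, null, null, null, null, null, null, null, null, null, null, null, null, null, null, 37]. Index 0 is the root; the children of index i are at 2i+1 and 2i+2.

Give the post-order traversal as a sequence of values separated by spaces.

21 29 3 37 18 23 8 10 35

Post-order visits the left subtree, then the right subtree, then the node.
At 35: go left to 3.
  At 3: go left to 21.
    21 is a leaf — visit 21.
  At 3: go right to 29.
    29 is a leaf — visit 29.
  Visit 3.
At 35: go right to 10.
  At 10: no left child.
  At 10: go right to 8.
    At 8: go left to 23.
      At 23: go left to 18.
        At 18: no left child.
        At 18: go right to 37.
          37 is a leaf — visit 37.
        Visit 18.
      At 23: no right child.
      Visit 23.
    At 8: no right child.
    Visit 8.
  Visit 10.
Visit 35.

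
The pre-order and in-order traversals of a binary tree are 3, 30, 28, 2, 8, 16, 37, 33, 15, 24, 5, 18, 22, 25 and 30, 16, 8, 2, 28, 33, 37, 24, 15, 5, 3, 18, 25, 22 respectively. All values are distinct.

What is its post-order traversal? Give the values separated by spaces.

The first element of pre-order is the root; it splits in-order into left and right subtrees.
Root 3: left subtree has 10 nodes {30, 16, 8, 2, 28, 33, 37, 24, 15, 5}, right has 3 {18, 25, 22}.
  Root 30: left subtree has 0 nodes { }, right has 9 {16, 8, 2, 28, 33, 37, 24, 15, 5}.
    Root 28: left subtree has 3 nodes {16, 8, 2}, right has 5 {33, 37, 24, 15, 5}.
      Root 2: left subtree has 2 nodes {16, 8}, right has 0 { }.
        Root 8: left subtree has 1 node {16}, right has 0 { }.
      Root 37: left subtree has 1 node {33}, right has 3 {24, 15, 5}.
        Root 15: left subtree has 1 node {24}, right has 1 {5}.
  Root 18: left subtree has 0 nodes { }, right has 2 {25, 22}.
    Root 22: left subtree has 1 node {25}, right has 0 { }.

16 8 2 33 24 5 15 37 28 30 25 22 18 3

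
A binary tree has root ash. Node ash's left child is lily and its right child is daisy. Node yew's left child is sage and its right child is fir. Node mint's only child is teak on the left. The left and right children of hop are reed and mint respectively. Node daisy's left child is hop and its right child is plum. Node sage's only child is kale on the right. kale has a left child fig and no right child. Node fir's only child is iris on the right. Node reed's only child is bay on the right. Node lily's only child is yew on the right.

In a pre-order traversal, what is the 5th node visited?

Pre-order visits the node, then its left subtree, then its right subtree.
Visit ash.
At ash: go left to lily.
  Visit lily.
  At lily: no left child.
  At lily: go right to yew.
    Visit yew.
    At yew: go left to sage.
      Visit sage.
      At sage: no left child.
      At sage: go right to kale.
        Visit kale.
        At kale: go left to fig.
          fig is a leaf — visit fig.
        At kale: no right child.
    At yew: go right to fir.
      Visit fir.
      At fir: no left child.
      At fir: go right to iris.
        iris is a leaf — visit iris.
At ash: go right to daisy.
  Visit daisy.
  At daisy: go left to hop.
    Visit hop.
    At hop: go left to reed.
      Visit reed.
      At reed: no left child.
      At reed: go right to bay.
        bay is a leaf — visit bay.
    At hop: go right to mint.
      Visit mint.
      At mint: go left to teak.
        teak is a leaf — visit teak.
      At mint: no right child.
  At daisy: go right to plum.
    plum is a leaf — visit plum.
Full pre-order sequence: ash, lily, yew, sage, kale, fig, fir, iris, daisy, hop, reed, bay, mint, teak, plum.

kale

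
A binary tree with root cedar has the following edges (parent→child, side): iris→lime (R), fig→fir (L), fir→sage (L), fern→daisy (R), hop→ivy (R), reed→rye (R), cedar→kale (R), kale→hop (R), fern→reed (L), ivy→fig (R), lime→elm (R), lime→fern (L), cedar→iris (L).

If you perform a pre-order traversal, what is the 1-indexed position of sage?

Pre-order visits the node, then its left subtree, then its right subtree.
Visit cedar.
At cedar: go left to iris.
  Visit iris.
  At iris: no left child.
  At iris: go right to lime.
    Visit lime.
    At lime: go left to fern.
      Visit fern.
      At fern: go left to reed.
        Visit reed.
        At reed: no left child.
        At reed: go right to rye.
          rye is a leaf — visit rye.
      At fern: go right to daisy.
        daisy is a leaf — visit daisy.
    At lime: go right to elm.
      elm is a leaf — visit elm.
At cedar: go right to kale.
  Visit kale.
  At kale: no left child.
  At kale: go right to hop.
    Visit hop.
    At hop: no left child.
    At hop: go right to ivy.
      Visit ivy.
      At ivy: no left child.
      At ivy: go right to fig.
        Visit fig.
        At fig: go left to fir.
          Visit fir.
          At fir: go left to sage.
            sage is a leaf — visit sage.
          At fir: no right child.
        At fig: no right child.
Full pre-order sequence: cedar, iris, lime, fern, reed, rye, daisy, elm, kale, hop, ivy, fig, fir, sage.

14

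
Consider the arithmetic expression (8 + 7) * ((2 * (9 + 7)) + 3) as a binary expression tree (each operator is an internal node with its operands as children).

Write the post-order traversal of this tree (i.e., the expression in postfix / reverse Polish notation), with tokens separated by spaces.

8 7 + 2 9 7 + * 3 + *

Post-order on an expression tree gives postfix notation: for each operator, emit left operand, right operand, then the operator.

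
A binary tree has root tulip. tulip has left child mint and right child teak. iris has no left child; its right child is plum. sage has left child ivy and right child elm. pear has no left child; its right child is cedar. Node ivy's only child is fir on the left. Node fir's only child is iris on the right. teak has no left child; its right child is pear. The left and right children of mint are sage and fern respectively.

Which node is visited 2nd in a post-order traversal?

Post-order visits the left subtree, then the right subtree, then the node.
At tulip: go left to mint.
  At mint: go left to sage.
    At sage: go left to ivy.
      At ivy: go left to fir.
        At fir: no left child.
        At fir: go right to iris.
          At iris: no left child.
          At iris: go right to plum.
            plum is a leaf — visit plum.
          Visit iris.
        Visit fir.
      At ivy: no right child.
      Visit ivy.
    At sage: go right to elm.
      elm is a leaf — visit elm.
    Visit sage.
  At mint: go right to fern.
    fern is a leaf — visit fern.
  Visit mint.
At tulip: go right to teak.
  At teak: no left child.
  At teak: go right to pear.
    At pear: no left child.
    At pear: go right to cedar.
      cedar is a leaf — visit cedar.
    Visit pear.
  Visit teak.
Visit tulip.
Full post-order sequence: plum, iris, fir, ivy, elm, sage, fern, mint, cedar, pear, teak, tulip.

iris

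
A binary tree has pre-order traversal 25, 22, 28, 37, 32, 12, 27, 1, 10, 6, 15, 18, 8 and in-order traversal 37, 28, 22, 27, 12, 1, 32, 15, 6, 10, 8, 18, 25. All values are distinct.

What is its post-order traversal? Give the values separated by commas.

The first element of pre-order is the root; it splits in-order into left and right subtrees.
Root 25: left subtree has 12 nodes {37, 28, 22, 27, 12, 1, 32, 15, 6, 10, 8, 18}, right has 0 { }.
  Root 22: left subtree has 2 nodes {37, 28}, right has 9 {27, 12, 1, 32, 15, 6, 10, 8, 18}.
    Root 28: left subtree has 1 node {37}, right has 0 { }.
    Root 32: left subtree has 3 nodes {27, 12, 1}, right has 5 {15, 6, 10, 8, 18}.
      Root 12: left subtree has 1 node {27}, right has 1 {1}.
      Root 10: left subtree has 2 nodes {15, 6}, right has 2 {8, 18}.
        Root 6: left subtree has 1 node {15}, right has 0 { }.
        Root 18: left subtree has 1 node {8}, right has 0 { }.

37, 28, 27, 1, 12, 15, 6, 8, 18, 10, 32, 22, 25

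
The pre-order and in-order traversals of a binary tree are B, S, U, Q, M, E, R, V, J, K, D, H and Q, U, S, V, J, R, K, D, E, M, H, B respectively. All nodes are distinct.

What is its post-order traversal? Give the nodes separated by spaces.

Q U J V D K R E H M S B

The first element of pre-order is the root; it splits in-order into left and right subtrees.
Root B: left subtree has 11 nodes {Q, U, S, V, J, R, K, D, E, M, H}, right has 0 { }.
  Root S: left subtree has 2 nodes {Q, U}, right has 8 {V, J, R, K, D, E, M, H}.
    Root U: left subtree has 1 node {Q}, right has 0 { }.
    Root M: left subtree has 6 nodes {V, J, R, K, D, E}, right has 1 {H}.
      Root E: left subtree has 5 nodes {V, J, R, K, D}, right has 0 { }.
        Root R: left subtree has 2 nodes {V, J}, right has 2 {K, D}.
          Root V: left subtree has 0 nodes { }, right has 1 {J}.
          Root K: left subtree has 0 nodes { }, right has 1 {D}.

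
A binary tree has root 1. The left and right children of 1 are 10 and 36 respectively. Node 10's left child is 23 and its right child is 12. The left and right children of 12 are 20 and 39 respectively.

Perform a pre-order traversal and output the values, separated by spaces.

Pre-order visits the node, then its left subtree, then its right subtree.
Visit 1.
At 1: go left to 10.
  Visit 10.
  At 10: go left to 23.
    23 is a leaf — visit 23.
  At 10: go right to 12.
    Visit 12.
    At 12: go left to 20.
      20 is a leaf — visit 20.
    At 12: go right to 39.
      39 is a leaf — visit 39.
At 1: go right to 36.
  36 is a leaf — visit 36.

1 10 23 12 20 39 36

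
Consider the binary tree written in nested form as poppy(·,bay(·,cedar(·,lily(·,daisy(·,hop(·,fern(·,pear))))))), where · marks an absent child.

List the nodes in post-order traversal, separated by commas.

pear, fern, hop, daisy, lily, cedar, bay, poppy

Post-order visits the left subtree, then the right subtree, then the node.
At poppy: no left child.
At poppy: go right to bay.
  At bay: no left child.
  At bay: go right to cedar.
    At cedar: no left child.
    At cedar: go right to lily.
      At lily: no left child.
      At lily: go right to daisy.
        At daisy: no left child.
        At daisy: go right to hop.
          At hop: no left child.
          At hop: go right to fern.
            At fern: no left child.
            At fern: go right to pear.
              pear is a leaf — visit pear.
            Visit fern.
          Visit hop.
        Visit daisy.
      Visit lily.
    Visit cedar.
  Visit bay.
Visit poppy.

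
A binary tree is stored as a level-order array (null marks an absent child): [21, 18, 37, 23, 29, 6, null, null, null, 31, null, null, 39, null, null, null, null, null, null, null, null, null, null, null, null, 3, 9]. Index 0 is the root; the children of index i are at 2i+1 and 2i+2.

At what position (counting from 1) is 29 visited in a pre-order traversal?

4

Pre-order visits the node, then its left subtree, then its right subtree.
Visit 21.
At 21: go left to 18.
  Visit 18.
  At 18: go left to 23.
    23 is a leaf — visit 23.
  At 18: go right to 29.
    Visit 29.
    At 29: go left to 31.
      31 is a leaf — visit 31.
    At 29: no right child.
At 21: go right to 37.
  Visit 37.
  At 37: go left to 6.
    Visit 6.
    At 6: no left child.
    At 6: go right to 39.
      Visit 39.
      At 39: go left to 3.
        3 is a leaf — visit 3.
      At 39: go right to 9.
        9 is a leaf — visit 9.
  At 37: no right child.
Full pre-order sequence: 21, 18, 23, 29, 31, 37, 6, 39, 3, 9.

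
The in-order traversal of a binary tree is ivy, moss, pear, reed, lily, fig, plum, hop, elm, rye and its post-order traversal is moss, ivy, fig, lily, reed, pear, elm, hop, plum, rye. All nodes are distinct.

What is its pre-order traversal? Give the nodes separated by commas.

rye, plum, pear, ivy, moss, reed, lily, fig, hop, elm

The last element of post-order is the root; it splits in-order into left and right subtrees.
Root rye: left subtree has 9 nodes {ivy, moss, pear, reed, lily, fig, plum, hop, elm}, right has 0 { }.
  Root plum: left subtree has 6 nodes {ivy, moss, pear, reed, lily, fig}, right has 2 {hop, elm}.
    Root pear: left subtree has 2 nodes {ivy, moss}, right has 3 {reed, lily, fig}.
      Root ivy: left subtree has 0 nodes { }, right has 1 {moss}.
      Root reed: left subtree has 0 nodes { }, right has 2 {lily, fig}.
        Root lily: left subtree has 0 nodes { }, right has 1 {fig}.
    Root hop: left subtree has 0 nodes { }, right has 1 {elm}.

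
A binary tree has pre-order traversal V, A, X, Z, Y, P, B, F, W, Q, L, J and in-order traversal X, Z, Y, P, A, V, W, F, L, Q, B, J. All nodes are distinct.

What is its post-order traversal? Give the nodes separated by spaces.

P Y Z X A W L Q F J B V

The first element of pre-order is the root; it splits in-order into left and right subtrees.
Root V: left subtree has 5 nodes {X, Z, Y, P, A}, right has 6 {W, F, L, Q, B, J}.
  Root A: left subtree has 4 nodes {X, Z, Y, P}, right has 0 { }.
    Root X: left subtree has 0 nodes { }, right has 3 {Z, Y, P}.
      Root Z: left subtree has 0 nodes { }, right has 2 {Y, P}.
        Root Y: left subtree has 0 nodes { }, right has 1 {P}.
  Root B: left subtree has 4 nodes {W, F, L, Q}, right has 1 {J}.
    Root F: left subtree has 1 node {W}, right has 2 {L, Q}.
      Root Q: left subtree has 1 node {L}, right has 0 { }.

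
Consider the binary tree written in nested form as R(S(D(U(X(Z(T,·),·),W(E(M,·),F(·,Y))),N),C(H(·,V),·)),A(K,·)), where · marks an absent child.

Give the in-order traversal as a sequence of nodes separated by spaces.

In-order visits the left subtree, then the node, then the right subtree.
At R: go left to S.
  At S: go left to D.
    At D: go left to U.
      At U: go left to X.
        At X: go left to Z.
          At Z: go left to T.
            T is a leaf — visit T.
          Visit Z.
          At Z: no right child.
        Visit X.
        At X: no right child.
      Visit U.
      At U: go right to W.
        At W: go left to E.
          At E: go left to M.
            M is a leaf — visit M.
          Visit E.
          At E: no right child.
        Visit W.
        At W: go right to F.
          At F: no left child.
          Visit F.
          At F: go right to Y.
            Y is a leaf — visit Y.
    Visit D.
    At D: go right to N.
      N is a leaf — visit N.
  Visit S.
  At S: go right to C.
    At C: go left to H.
      At H: no left child.
      Visit H.
      At H: go right to V.
        V is a leaf — visit V.
    Visit C.
    At C: no right child.
Visit R.
At R: go right to A.
  At A: go left to K.
    K is a leaf — visit K.
  Visit A.
  At A: no right child.

T Z X U M E W F Y D N S H V C R K A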